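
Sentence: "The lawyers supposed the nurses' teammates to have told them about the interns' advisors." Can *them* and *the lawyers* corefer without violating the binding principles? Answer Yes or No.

Yes

*the lawyers* is an R-expression; Principle C requires it to be free (not bound by any c-commanding expression).
— them: object of the clause headed by 'told'; the pronoun does not c-command the R-expression — coreference allowed.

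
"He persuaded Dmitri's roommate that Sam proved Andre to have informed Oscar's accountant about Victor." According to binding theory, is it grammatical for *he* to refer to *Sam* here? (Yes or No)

*Sam* is an R-expression; Principle C requires it to be free (not bound by any c-commanding expression).
— he: subject of the matrix clause; the pronoun c-commands the R-expression — coreference blocked (Principle C).

No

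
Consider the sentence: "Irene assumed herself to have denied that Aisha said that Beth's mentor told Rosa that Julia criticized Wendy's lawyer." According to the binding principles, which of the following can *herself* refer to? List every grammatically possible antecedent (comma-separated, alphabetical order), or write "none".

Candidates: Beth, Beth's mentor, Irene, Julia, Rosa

*herself* is a reflexive; Principle A requires it to be bound within its binding domain — the matrix clause.
— Beth: possessor inside the subject DP of the clause headed by 'told'; does not c-command the reflexive — cannot bind it (Principle A).
— Beth's mentor: subject of the clause headed by 'told'; does not c-command the reflexive — cannot bind it (Principle A).
— Irene: subject of the matrix clause; c-commands the reflexive within its binding domain — allowed (Principle A).
— Julia: subject of the clause headed by 'criticized'; does not c-command the reflexive — cannot bind it (Principle A).
— Rosa: object of the clause headed by 'told'; does not c-command the reflexive — cannot bind it (Principle A).

Irene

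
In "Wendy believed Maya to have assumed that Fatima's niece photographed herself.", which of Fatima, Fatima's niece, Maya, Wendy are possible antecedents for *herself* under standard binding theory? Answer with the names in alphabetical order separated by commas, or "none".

Fatima's niece

*herself* is a reflexive; Principle A requires it to be bound within its binding domain — the clause headed by 'photographed'.
— Fatima: possessor inside the subject DP of the clause headed by 'photographed'; does not c-command the reflexive — cannot bind it (Principle A).
— Fatima's niece: subject of the clause headed by 'photographed'; c-commands the reflexive within its binding domain — allowed (Principle A).
— Maya: subject of the clause headed by 'assumed'; c-commands the reflexive but lies outside its binding domain — cannot bind it (Principle A).
— Wendy: subject of the matrix clause; c-commands the reflexive but lies outside its binding domain — cannot bind it (Principle A).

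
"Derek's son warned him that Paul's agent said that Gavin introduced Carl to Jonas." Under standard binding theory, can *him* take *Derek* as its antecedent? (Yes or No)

Yes

*him* is a pronoun; Principle B requires it to be free in its binding domain — the matrix clause.
— Derek: possessor inside the subject DP of the matrix clause; does not c-command the pronoun — Principle B does not apply; allowed.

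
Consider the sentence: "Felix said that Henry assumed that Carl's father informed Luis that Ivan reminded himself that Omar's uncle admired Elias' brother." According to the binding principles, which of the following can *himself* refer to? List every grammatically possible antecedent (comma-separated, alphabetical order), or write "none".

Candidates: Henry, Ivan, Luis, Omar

Ivan

*himself* is a reflexive; Principle A requires it to be bound within its binding domain — the clause headed by 'reminded'.
— Henry: subject of the clause headed by 'assumed'; c-commands the reflexive but lies outside its binding domain — cannot bind it (Principle A).
— Ivan: subject of the clause headed by 'reminded'; c-commands the reflexive within its binding domain — allowed (Principle A).
— Luis: object of the clause headed by 'informed'; c-commands the reflexive but lies outside its binding domain — cannot bind it (Principle A).
— Omar: possessor inside the subject DP of the clause headed by 'admired'; does not c-command the reflexive — cannot bind it (Principle A).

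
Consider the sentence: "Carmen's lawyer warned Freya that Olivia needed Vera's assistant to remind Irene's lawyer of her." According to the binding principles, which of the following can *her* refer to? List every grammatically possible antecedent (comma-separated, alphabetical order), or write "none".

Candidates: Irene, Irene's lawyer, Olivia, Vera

*her* is a pronoun; Principle B requires it to be free in its binding domain — the clause headed by 'remind'.
— Irene: possessor inside the object DP of the clause headed by 'remind'; does not c-command the pronoun — Principle B does not apply; allowed.
— Irene's lawyer: object of the clause headed by 'remind'; c-commands the pronoun within its binding domain — blocked (Principle B).
— Olivia: subject of the clause headed by 'needed'; c-commands the pronoun but lies outside its binding domain — allowed.
— Vera: possessor inside the subject DP of the clause headed by 'remind'; does not c-command the pronoun — Principle B does not apply; allowed.

Irene, Olivia, Vera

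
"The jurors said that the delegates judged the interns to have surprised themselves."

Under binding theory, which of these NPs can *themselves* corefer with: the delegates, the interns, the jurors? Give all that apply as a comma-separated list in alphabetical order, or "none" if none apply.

*themselves* is a reflexive; Principle A requires it to be bound within its binding domain — the clause headed by 'surprised'.
— the delegates: subject of the clause headed by 'judged'; c-commands the reflexive but lies outside its binding domain — cannot bind it (Principle A).
— the interns: subject of the clause headed by 'surprised'; c-commands the reflexive within its binding domain — allowed (Principle A).
— the jurors: subject of the matrix clause; c-commands the reflexive but lies outside its binding domain — cannot bind it (Principle A).

the interns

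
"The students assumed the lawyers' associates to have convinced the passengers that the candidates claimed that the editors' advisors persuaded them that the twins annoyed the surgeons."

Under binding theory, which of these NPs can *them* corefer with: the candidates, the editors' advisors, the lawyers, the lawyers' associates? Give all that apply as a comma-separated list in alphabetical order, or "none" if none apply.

the candidates, the lawyers, the lawyers' associates

*them* is a pronoun; Principle B requires it to be free in its binding domain — the clause headed by 'persuaded'.
— the candidates: subject of the clause headed by 'claimed'; c-commands the pronoun but lies outside its binding domain — allowed.
— the editors' advisors: subject of the clause headed by 'persuaded'; c-commands the pronoun within its binding domain — blocked (Principle B).
— the lawyers: possessor inside the subject DP of the clause headed by 'convinced'; does not c-command the pronoun — Principle B does not apply; allowed.
— the lawyers' associates: subject of the clause headed by 'convinced'; c-commands the pronoun but lies outside its binding domain — allowed.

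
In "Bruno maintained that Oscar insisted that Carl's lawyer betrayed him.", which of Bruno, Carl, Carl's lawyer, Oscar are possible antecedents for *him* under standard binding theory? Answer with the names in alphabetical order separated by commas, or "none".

Bruno, Carl, Oscar

*him* is a pronoun; Principle B requires it to be free in its binding domain — the clause headed by 'betrayed'.
— Bruno: subject of the matrix clause; c-commands the pronoun but lies outside its binding domain — allowed.
— Carl: possessor inside the subject DP of the clause headed by 'betrayed'; does not c-command the pronoun — Principle B does not apply; allowed.
— Carl's lawyer: subject of the clause headed by 'betrayed'; c-commands the pronoun within its binding domain — blocked (Principle B).
— Oscar: subject of the clause headed by 'insisted'; c-commands the pronoun but lies outside its binding domain — allowed.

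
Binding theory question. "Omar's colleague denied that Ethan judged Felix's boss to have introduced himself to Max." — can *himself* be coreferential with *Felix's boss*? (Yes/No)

Yes

*himself* is a reflexive; Principle A requires it to be bound within its binding domain — the clause headed by 'introduced'.
— Felix's boss: subject of the clause headed by 'introduced'; c-commands the reflexive within its binding domain — allowed (Principle A).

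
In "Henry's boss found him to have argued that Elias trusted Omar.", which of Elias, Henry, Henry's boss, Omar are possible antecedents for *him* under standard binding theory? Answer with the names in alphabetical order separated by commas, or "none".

*him* is a pronoun; Principle B requires it to be free in its binding domain — the matrix clause.
— Elias: subject of the clause headed by 'trusted'; is c-commanded by the pronoun; coreference would bind this R-expression — blocked (Principle C).
— Henry: possessor inside the subject DP of the matrix clause; does not c-command the pronoun — Principle B does not apply; allowed.
— Henry's boss: subject of the matrix clause; c-commands the pronoun within its binding domain — blocked (Principle B).
— Omar: object of the clause headed by 'trusted'; is c-commanded by the pronoun; coreference would bind this R-expression — blocked (Principle C).

Henry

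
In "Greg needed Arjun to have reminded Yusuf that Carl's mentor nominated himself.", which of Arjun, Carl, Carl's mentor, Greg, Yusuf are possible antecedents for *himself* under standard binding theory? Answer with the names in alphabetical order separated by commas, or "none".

*himself* is a reflexive; Principle A requires it to be bound within its binding domain — the clause headed by 'nominated'.
— Arjun: subject of the clause headed by 'reminded'; c-commands the reflexive but lies outside its binding domain — cannot bind it (Principle A).
— Carl: possessor inside the subject DP of the clause headed by 'nominated'; does not c-command the reflexive — cannot bind it (Principle A).
— Carl's mentor: subject of the clause headed by 'nominated'; c-commands the reflexive within its binding domain — allowed (Principle A).
— Greg: subject of the matrix clause; c-commands the reflexive but lies outside its binding domain — cannot bind it (Principle A).
— Yusuf: object of the clause headed by 'reminded'; c-commands the reflexive but lies outside its binding domain — cannot bind it (Principle A).

Carl's mentor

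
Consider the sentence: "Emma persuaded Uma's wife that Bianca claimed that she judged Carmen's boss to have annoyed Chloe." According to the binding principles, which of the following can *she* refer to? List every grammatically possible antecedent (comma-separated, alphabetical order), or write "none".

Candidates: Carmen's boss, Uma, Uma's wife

*she* is a pronoun; Principle B requires it to be free in its binding domain — the clause headed by 'judged'.
— Carmen's boss: subject of the clause headed by 'annoyed'; is c-commanded by the pronoun; coreference would bind this R-expression — blocked (Principle C).
— Uma: possessor inside the object DP of the matrix clause; does not c-command the pronoun — Principle B does not apply; allowed.
— Uma's wife: object of the matrix clause; c-commands the pronoun but lies outside its binding domain — allowed.

Uma, Uma's wife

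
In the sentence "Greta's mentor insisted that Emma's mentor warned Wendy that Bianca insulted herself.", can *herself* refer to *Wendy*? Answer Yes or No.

No

*herself* is a reflexive; Principle A requires it to be bound within its binding domain — the clause headed by 'insulted'.
— Wendy: object of the clause headed by 'warned'; c-commands the reflexive but lies outside its binding domain — cannot bind it (Principle A).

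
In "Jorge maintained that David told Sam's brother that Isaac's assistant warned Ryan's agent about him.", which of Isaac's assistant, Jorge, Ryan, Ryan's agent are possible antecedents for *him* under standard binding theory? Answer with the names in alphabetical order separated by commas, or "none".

*him* is a pronoun; Principle B requires it to be free in its binding domain — the clause headed by 'warned'.
— Isaac's assistant: subject of the clause headed by 'warned'; c-commands the pronoun within its binding domain — blocked (Principle B).
— Jorge: subject of the matrix clause; c-commands the pronoun but lies outside its binding domain — allowed.
— Ryan: possessor inside the object DP of the clause headed by 'warned'; does not c-command the pronoun — Principle B does not apply; allowed.
— Ryan's agent: object of the clause headed by 'warned'; c-commands the pronoun within its binding domain — blocked (Principle B).

Jorge, Ryan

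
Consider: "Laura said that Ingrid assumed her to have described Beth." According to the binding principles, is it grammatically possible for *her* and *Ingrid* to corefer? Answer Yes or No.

No

*her* is a pronoun; Principle B requires it to be free in its binding domain — the clause headed by 'assumed'.
— Ingrid: subject of the clause headed by 'assumed'; c-commands the pronoun within its binding domain — blocked (Principle B).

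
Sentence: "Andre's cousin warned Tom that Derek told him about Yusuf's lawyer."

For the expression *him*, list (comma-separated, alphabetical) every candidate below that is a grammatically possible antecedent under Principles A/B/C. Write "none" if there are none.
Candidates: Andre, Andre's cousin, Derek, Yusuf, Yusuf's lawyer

*him* is a pronoun; Principle B requires it to be free in its binding domain — the clause headed by 'told'.
— Andre: possessor inside the subject DP of the matrix clause; does not c-command the pronoun — Principle B does not apply; allowed.
— Andre's cousin: subject of the matrix clause; c-commands the pronoun but lies outside its binding domain — allowed.
— Derek: subject of the clause headed by 'told'; c-commands the pronoun within its binding domain — blocked (Principle B).
— Yusuf: possessor inside the second object DP of the clause headed by 'told'; is c-commanded by the pronoun; coreference would bind this R-expression — blocked (Principle C).
— Yusuf's lawyer: second object of the clause headed by 'told'; is c-commanded by the pronoun; coreference would bind this R-expression — blocked (Principle C).

Andre, Andre's cousin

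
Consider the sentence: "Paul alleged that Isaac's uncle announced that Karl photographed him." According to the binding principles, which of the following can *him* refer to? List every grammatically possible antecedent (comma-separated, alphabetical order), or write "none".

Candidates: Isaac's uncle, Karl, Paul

Isaac's uncle, Paul

*him* is a pronoun; Principle B requires it to be free in its binding domain — the clause headed by 'photographed'.
— Isaac's uncle: subject of the clause headed by 'announced'; c-commands the pronoun but lies outside its binding domain — allowed.
— Karl: subject of the clause headed by 'photographed'; c-commands the pronoun within its binding domain — blocked (Principle B).
— Paul: subject of the matrix clause; c-commands the pronoun but lies outside its binding domain — allowed.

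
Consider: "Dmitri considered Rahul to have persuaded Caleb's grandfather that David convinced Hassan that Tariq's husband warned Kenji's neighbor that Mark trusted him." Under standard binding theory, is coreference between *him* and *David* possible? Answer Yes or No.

Yes

*David* is an R-expression; Principle C requires it to be free (not bound by any c-commanding expression).
— him: object of the clause headed by 'trusted'; the pronoun does not c-command the R-expression — coreference allowed.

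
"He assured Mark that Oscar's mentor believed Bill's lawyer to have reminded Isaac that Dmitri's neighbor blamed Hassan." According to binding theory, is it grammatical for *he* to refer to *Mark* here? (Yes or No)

*Mark* is an R-expression; Principle C requires it to be free (not bound by any c-commanding expression).
— he: subject of the matrix clause; the pronoun c-commands the R-expression — coreference blocked (Principle C).

No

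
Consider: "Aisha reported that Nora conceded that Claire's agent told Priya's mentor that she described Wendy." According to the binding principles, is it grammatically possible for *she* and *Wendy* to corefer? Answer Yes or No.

*she* is a pronoun; Principle B requires it to be free in its binding domain — the clause headed by 'described'.
— Wendy: object of the clause headed by 'described'; is c-commanded by the pronoun; coreference would bind this R-expression — blocked (Principle C).

No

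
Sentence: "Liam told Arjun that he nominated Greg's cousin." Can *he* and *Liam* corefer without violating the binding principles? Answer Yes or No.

Yes

*Liam* is an R-expression; Principle C requires it to be free (not bound by any c-commanding expression).
— he: subject of the clause headed by 'nominated'; the pronoun does not c-command the R-expression — coreference allowed.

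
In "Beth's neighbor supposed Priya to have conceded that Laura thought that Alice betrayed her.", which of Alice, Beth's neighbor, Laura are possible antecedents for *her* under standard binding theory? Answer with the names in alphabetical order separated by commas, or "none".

*her* is a pronoun; Principle B requires it to be free in its binding domain — the clause headed by 'betrayed'.
— Alice: subject of the clause headed by 'betrayed'; c-commands the pronoun within its binding domain — blocked (Principle B).
— Beth's neighbor: subject of the matrix clause; c-commands the pronoun but lies outside its binding domain — allowed.
— Laura: subject of the clause headed by 'thought'; c-commands the pronoun but lies outside its binding domain — allowed.

Beth's neighbor, Laura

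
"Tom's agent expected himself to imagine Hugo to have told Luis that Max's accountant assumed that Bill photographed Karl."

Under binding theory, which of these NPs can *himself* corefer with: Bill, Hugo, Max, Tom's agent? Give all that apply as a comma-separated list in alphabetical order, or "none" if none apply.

Tom's agent

*himself* is a reflexive; Principle A requires it to be bound within its binding domain — the matrix clause.
— Bill: subject of the clause headed by 'photographed'; does not c-command the reflexive — cannot bind it (Principle A).
— Hugo: subject of the clause headed by 'told'; does not c-command the reflexive — cannot bind it (Principle A).
— Max: possessor inside the subject DP of the clause headed by 'assumed'; does not c-command the reflexive — cannot bind it (Principle A).
— Tom's agent: subject of the matrix clause; c-commands the reflexive within its binding domain — allowed (Principle A).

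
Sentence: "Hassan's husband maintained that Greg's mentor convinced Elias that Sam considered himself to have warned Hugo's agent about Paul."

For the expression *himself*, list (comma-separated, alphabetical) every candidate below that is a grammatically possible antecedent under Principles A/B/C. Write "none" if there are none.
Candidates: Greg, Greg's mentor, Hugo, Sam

*himself* is a reflexive; Principle A requires it to be bound within its binding domain — the clause headed by 'considered'.
— Greg: possessor inside the subject DP of the clause headed by 'convinced'; does not c-command the reflexive — cannot bind it (Principle A).
— Greg's mentor: subject of the clause headed by 'convinced'; c-commands the reflexive but lies outside its binding domain — cannot bind it (Principle A).
— Hugo: possessor inside the object DP of the clause headed by 'warned'; does not c-command the reflexive — cannot bind it (Principle A).
— Sam: subject of the clause headed by 'considered'; c-commands the reflexive within its binding domain — allowed (Principle A).

Sam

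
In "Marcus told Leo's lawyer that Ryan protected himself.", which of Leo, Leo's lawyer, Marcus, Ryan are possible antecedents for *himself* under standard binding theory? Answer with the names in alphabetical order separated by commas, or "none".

*himself* is a reflexive; Principle A requires it to be bound within its binding domain — the clause headed by 'protected'.
— Leo: possessor inside the object DP of the matrix clause; does not c-command the reflexive — cannot bind it (Principle A).
— Leo's lawyer: object of the matrix clause; c-commands the reflexive but lies outside its binding domain — cannot bind it (Principle A).
— Marcus: subject of the matrix clause; c-commands the reflexive but lies outside its binding domain — cannot bind it (Principle A).
— Ryan: subject of the clause headed by 'protected'; c-commands the reflexive within its binding domain — allowed (Principle A).

Ryan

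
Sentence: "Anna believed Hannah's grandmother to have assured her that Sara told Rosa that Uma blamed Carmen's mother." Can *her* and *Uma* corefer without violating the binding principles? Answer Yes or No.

No

*Uma* is an R-expression; Principle C requires it to be free (not bound by any c-commanding expression).
— her: object of the clause headed by 'assured'; the pronoun c-commands the R-expression — coreference blocked (Principle C).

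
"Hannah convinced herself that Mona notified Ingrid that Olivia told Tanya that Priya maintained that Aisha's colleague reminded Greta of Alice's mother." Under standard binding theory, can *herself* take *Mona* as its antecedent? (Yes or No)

*herself* is a reflexive; Principle A requires it to be bound within its binding domain — the matrix clause.
— Mona: subject of the clause headed by 'notified'; does not c-command the reflexive — cannot bind it (Principle A).

No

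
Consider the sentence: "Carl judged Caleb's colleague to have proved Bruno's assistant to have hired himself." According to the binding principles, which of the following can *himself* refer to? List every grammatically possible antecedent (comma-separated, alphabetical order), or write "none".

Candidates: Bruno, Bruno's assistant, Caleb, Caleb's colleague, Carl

*himself* is a reflexive; Principle A requires it to be bound within its binding domain — the clause headed by 'hired'.
— Bruno: possessor inside the subject DP of the clause headed by 'hired'; does not c-command the reflexive — cannot bind it (Principle A).
— Bruno's assistant: subject of the clause headed by 'hired'; c-commands the reflexive within its binding domain — allowed (Principle A).
— Caleb: possessor inside the subject DP of the clause headed by 'proved'; does not c-command the reflexive — cannot bind it (Principle A).
— Caleb's colleague: subject of the clause headed by 'proved'; c-commands the reflexive but lies outside its binding domain — cannot bind it (Principle A).
— Carl: subject of the matrix clause; c-commands the reflexive but lies outside its binding domain — cannot bind it (Principle A).

Bruno's assistant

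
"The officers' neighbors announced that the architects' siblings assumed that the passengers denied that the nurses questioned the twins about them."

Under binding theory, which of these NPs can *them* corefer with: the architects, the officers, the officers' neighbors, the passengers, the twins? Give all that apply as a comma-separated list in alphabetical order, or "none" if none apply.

the architects, the officers, the officers' neighbors, the passengers

*them* is a pronoun; Principle B requires it to be free in its binding domain — the clause headed by 'questioned'.
— the architects: possessor inside the subject DP of the clause headed by 'assumed'; does not c-command the pronoun — Principle B does not apply; allowed.
— the officers: possessor inside the subject DP of the matrix clause; does not c-command the pronoun — Principle B does not apply; allowed.
— the officers' neighbors: subject of the matrix clause; c-commands the pronoun but lies outside its binding domain — allowed.
— the passengers: subject of the clause headed by 'denied'; c-commands the pronoun but lies outside its binding domain — allowed.
— the twins: object of the clause headed by 'questioned'; c-commands the pronoun within its binding domain — blocked (Principle B).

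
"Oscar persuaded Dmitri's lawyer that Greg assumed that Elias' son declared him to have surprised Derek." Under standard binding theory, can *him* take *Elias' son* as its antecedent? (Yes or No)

No

*him* is a pronoun; Principle B requires it to be free in its binding domain — the clause headed by 'declared'.
— Elias' son: subject of the clause headed by 'declared'; c-commands the pronoun within its binding domain — blocked (Principle B).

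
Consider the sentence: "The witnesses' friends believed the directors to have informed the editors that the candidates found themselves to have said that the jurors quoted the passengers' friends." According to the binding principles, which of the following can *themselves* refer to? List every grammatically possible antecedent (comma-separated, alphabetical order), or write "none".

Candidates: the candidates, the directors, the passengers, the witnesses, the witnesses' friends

the candidates

*themselves* is a reflexive; Principle A requires it to be bound within its binding domain — the clause headed by 'found'.
— the candidates: subject of the clause headed by 'found'; c-commands the reflexive within its binding domain — allowed (Principle A).
— the directors: subject of the clause headed by 'informed'; c-commands the reflexive but lies outside its binding domain — cannot bind it (Principle A).
— the passengers: possessor inside the object DP of the clause headed by 'quoted'; does not c-command the reflexive — cannot bind it (Principle A).
— the witnesses: possessor inside the subject DP of the matrix clause; does not c-command the reflexive — cannot bind it (Principle A).
— the witnesses' friends: subject of the matrix clause; c-commands the reflexive but lies outside its binding domain — cannot bind it (Principle A).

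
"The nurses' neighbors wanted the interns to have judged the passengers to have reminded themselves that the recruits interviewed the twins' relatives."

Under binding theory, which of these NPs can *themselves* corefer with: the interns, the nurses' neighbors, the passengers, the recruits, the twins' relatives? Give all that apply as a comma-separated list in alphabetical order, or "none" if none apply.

the passengers

*themselves* is a reflexive; Principle A requires it to be bound within its binding domain — the clause headed by 'reminded'.
— the interns: subject of the clause headed by 'judged'; c-commands the reflexive but lies outside its binding domain — cannot bind it (Principle A).
— the nurses' neighbors: subject of the matrix clause; c-commands the reflexive but lies outside its binding domain — cannot bind it (Principle A).
— the passengers: subject of the clause headed by 'reminded'; c-commands the reflexive within its binding domain — allowed (Principle A).
— the recruits: subject of the clause headed by 'interviewed'; does not c-command the reflexive — cannot bind it (Principle A).
— the twins' relatives: object of the clause headed by 'interviewed'; does not c-command the reflexive — cannot bind it (Principle A).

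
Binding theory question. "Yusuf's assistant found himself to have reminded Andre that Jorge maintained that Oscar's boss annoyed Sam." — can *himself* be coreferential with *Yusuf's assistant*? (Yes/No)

*himself* is a reflexive; Principle A requires it to be bound within its binding domain — the matrix clause.
— Yusuf's assistant: subject of the matrix clause; c-commands the reflexive within its binding domain — allowed (Principle A).

Yes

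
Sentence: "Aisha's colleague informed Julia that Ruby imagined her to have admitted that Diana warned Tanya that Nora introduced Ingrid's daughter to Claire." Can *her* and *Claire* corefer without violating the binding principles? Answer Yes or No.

*Claire* is an R-expression; Principle C requires it to be free (not bound by any c-commanding expression).
— her: subject of the clause headed by 'admitted'; the pronoun c-commands the R-expression — coreference blocked (Principle C).

No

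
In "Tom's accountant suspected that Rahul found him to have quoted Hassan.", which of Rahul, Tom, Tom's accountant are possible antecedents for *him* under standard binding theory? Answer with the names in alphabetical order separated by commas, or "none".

Tom, Tom's accountant

*him* is a pronoun; Principle B requires it to be free in its binding domain — the clause headed by 'found'.
— Rahul: subject of the clause headed by 'found'; c-commands the pronoun within its binding domain — blocked (Principle B).
— Tom: possessor inside the subject DP of the matrix clause; does not c-command the pronoun — Principle B does not apply; allowed.
— Tom's accountant: subject of the matrix clause; c-commands the pronoun but lies outside its binding domain — allowed.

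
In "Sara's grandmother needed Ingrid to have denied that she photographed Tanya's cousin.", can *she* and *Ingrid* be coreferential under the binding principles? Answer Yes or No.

*Ingrid* is an R-expression; Principle C requires it to be free (not bound by any c-commanding expression).
— she: subject of the clause headed by 'photographed'; the pronoun does not c-command the R-expression — coreference allowed.

Yes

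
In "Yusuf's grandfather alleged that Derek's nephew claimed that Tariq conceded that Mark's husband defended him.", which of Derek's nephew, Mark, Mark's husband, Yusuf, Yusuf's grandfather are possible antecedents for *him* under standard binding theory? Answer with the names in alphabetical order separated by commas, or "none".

*him* is a pronoun; Principle B requires it to be free in its binding domain — the clause headed by 'defended'.
— Derek's nephew: subject of the clause headed by 'claimed'; c-commands the pronoun but lies outside its binding domain — allowed.
— Mark: possessor inside the subject DP of the clause headed by 'defended'; does not c-command the pronoun — Principle B does not apply; allowed.
— Mark's husband: subject of the clause headed by 'defended'; c-commands the pronoun within its binding domain — blocked (Principle B).
— Yusuf: possessor inside the subject DP of the matrix clause; does not c-command the pronoun — Principle B does not apply; allowed.
— Yusuf's grandfather: subject of the matrix clause; c-commands the pronoun but lies outside its binding domain — allowed.

Derek's nephew, Mark, Yusuf, Yusuf's grandfather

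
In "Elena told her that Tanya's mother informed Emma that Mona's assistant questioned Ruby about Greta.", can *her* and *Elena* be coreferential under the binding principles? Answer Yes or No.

*Elena* is an R-expression; Principle C requires it to be free (not bound by any c-commanding expression).
— her: object of the matrix clause; the R-expression locally c-commands the pronoun — coreference blocked (Principle B on the pronoun).

No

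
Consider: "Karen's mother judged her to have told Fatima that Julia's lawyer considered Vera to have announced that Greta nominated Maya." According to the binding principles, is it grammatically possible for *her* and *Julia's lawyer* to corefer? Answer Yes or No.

No

*her* is a pronoun; Principle B requires it to be free in its binding domain — the matrix clause.
— Julia's lawyer: subject of the clause headed by 'considered'; is c-commanded by the pronoun; coreference would bind this R-expression — blocked (Principle C).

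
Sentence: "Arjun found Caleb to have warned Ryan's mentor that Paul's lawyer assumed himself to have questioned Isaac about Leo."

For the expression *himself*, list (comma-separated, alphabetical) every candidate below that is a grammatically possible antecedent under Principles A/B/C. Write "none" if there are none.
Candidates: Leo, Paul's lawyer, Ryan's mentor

*himself* is a reflexive; Principle A requires it to be bound within its binding domain — the clause headed by 'assumed'.
— Leo: second object of the clause headed by 'questioned'; does not c-command the reflexive — cannot bind it (Principle A).
— Paul's lawyer: subject of the clause headed by 'assumed'; c-commands the reflexive within its binding domain — allowed (Principle A).
— Ryan's mentor: object of the clause headed by 'warned'; c-commands the reflexive but lies outside its binding domain — cannot bind it (Principle A).

Paul's lawyer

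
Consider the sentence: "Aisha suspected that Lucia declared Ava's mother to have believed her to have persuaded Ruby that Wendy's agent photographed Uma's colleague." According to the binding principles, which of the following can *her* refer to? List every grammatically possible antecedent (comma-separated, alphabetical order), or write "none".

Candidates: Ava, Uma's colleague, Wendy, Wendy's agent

Ava

*her* is a pronoun; Principle B requires it to be free in its binding domain — the clause headed by 'believed'.
— Ava: possessor inside the subject DP of the clause headed by 'believed'; does not c-command the pronoun — Principle B does not apply; allowed.
— Uma's colleague: object of the clause headed by 'photographed'; is c-commanded by the pronoun; coreference would bind this R-expression — blocked (Principle C).
— Wendy: possessor inside the subject DP of the clause headed by 'photographed'; is c-commanded by the pronoun; coreference would bind this R-expression — blocked (Principle C).
— Wendy's agent: subject of the clause headed by 'photographed'; is c-commanded by the pronoun; coreference would bind this R-expression — blocked (Principle C).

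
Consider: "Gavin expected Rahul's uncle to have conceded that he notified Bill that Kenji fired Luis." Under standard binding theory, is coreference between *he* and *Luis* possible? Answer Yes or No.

No

*Luis* is an R-expression; Principle C requires it to be free (not bound by any c-commanding expression).
— he: subject of the clause headed by 'notified'; the pronoun c-commands the R-expression — coreference blocked (Principle C).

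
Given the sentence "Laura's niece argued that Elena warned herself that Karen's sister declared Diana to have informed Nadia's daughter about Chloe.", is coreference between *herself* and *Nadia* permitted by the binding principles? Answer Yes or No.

*herself* is a reflexive; Principle A requires it to be bound within its binding domain — the clause headed by 'warned'.
— Nadia: possessor inside the object DP of the clause headed by 'informed'; does not c-command the reflexive — cannot bind it (Principle A).

No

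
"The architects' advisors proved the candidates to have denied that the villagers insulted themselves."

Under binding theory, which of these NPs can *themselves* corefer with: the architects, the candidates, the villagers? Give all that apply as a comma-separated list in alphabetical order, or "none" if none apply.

*themselves* is a reflexive; Principle A requires it to be bound within its binding domain — the clause headed by 'insulted'.
— the architects: possessor inside the subject DP of the matrix clause; does not c-command the reflexive — cannot bind it (Principle A).
— the candidates: subject of the clause headed by 'denied'; c-commands the reflexive but lies outside its binding domain — cannot bind it (Principle A).
— the villagers: subject of the clause headed by 'insulted'; c-commands the reflexive within its binding domain — allowed (Principle A).

the villagers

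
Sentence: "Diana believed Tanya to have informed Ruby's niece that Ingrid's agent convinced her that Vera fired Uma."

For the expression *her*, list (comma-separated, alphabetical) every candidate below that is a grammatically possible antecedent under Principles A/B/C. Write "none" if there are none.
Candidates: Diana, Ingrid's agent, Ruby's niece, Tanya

Diana, Ruby's niece, Tanya

*her* is a pronoun; Principle B requires it to be free in its binding domain — the clause headed by 'convinced'.
— Diana: subject of the matrix clause; c-commands the pronoun but lies outside its binding domain — allowed.
— Ingrid's agent: subject of the clause headed by 'convinced'; c-commands the pronoun within its binding domain — blocked (Principle B).
— Ruby's niece: object of the clause headed by 'informed'; c-commands the pronoun but lies outside its binding domain — allowed.
— Tanya: subject of the clause headed by 'informed'; c-commands the pronoun but lies outside its binding domain — allowed.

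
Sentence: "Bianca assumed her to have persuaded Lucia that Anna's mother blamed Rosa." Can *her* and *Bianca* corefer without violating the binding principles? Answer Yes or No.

No

*Bianca* is an R-expression; Principle C requires it to be free (not bound by any c-commanding expression).
— her: subject of the clause headed by 'persuaded'; the R-expression locally c-commands the pronoun — coreference blocked (Principle B on the pronoun).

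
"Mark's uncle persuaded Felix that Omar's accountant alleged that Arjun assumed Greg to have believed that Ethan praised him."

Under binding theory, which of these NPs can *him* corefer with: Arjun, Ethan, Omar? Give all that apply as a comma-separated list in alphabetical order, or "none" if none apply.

*him* is a pronoun; Principle B requires it to be free in its binding domain — the clause headed by 'praised'.
— Arjun: subject of the clause headed by 'assumed'; c-commands the pronoun but lies outside its binding domain — allowed.
— Ethan: subject of the clause headed by 'praised'; c-commands the pronoun within its binding domain — blocked (Principle B).
— Omar: possessor inside the subject DP of the clause headed by 'alleged'; does not c-command the pronoun — Principle B does not apply; allowed.

Arjun, Omar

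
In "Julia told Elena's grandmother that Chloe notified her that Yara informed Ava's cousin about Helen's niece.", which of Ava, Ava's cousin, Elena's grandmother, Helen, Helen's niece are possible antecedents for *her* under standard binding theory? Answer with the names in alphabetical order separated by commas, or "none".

*her* is a pronoun; Principle B requires it to be free in its binding domain — the clause headed by 'notified'.
— Ava: possessor inside the object DP of the clause headed by 'informed'; is c-commanded by the pronoun; coreference would bind this R-expression — blocked (Principle C).
— Ava's cousin: object of the clause headed by 'informed'; is c-commanded by the pronoun; coreference would bind this R-expression — blocked (Principle C).
— Elena's grandmother: object of the matrix clause; c-commands the pronoun but lies outside its binding domain — allowed.
— Helen: possessor inside the second object DP of the clause headed by 'informed'; is c-commanded by the pronoun; coreference would bind this R-expression — blocked (Principle C).
— Helen's niece: second object of the clause headed by 'informed'; is c-commanded by the pronoun; coreference would bind this R-expression — blocked (Principle C).

Elena's grandmother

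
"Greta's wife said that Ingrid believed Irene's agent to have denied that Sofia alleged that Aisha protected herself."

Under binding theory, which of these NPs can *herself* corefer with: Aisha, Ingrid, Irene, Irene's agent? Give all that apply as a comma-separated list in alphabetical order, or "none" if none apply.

Aisha

*herself* is a reflexive; Principle A requires it to be bound within its binding domain — the clause headed by 'protected'.
— Aisha: subject of the clause headed by 'protected'; c-commands the reflexive within its binding domain — allowed (Principle A).
— Ingrid: subject of the clause headed by 'believed'; c-commands the reflexive but lies outside its binding domain — cannot bind it (Principle A).
— Irene: possessor inside the subject DP of the clause headed by 'denied'; does not c-command the reflexive — cannot bind it (Principle A).
— Irene's agent: subject of the clause headed by 'denied'; c-commands the reflexive but lies outside its binding domain — cannot bind it (Principle A).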